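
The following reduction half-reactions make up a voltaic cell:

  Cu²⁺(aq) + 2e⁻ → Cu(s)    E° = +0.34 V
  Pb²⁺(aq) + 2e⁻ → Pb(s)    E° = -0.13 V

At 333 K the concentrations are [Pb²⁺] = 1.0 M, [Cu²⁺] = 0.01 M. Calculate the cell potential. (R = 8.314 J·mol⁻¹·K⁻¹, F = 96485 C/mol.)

0.404 V

The Cu²⁺/Cu couple has the higher reduction potential and acts as the cathode, so E°_cell = +0.34 − (-0.13) = 0.47 V.
Balancing electrons gives n = 2; the reaction quotient is Q = [Pb²⁺]/[Cu²⁺] = 100.
E = E° − (RT/nF) ln Q = 0.47 − (8.314×333)/(2×96485) × (4.605) = 0.470 − 0.066 = 0.404 V.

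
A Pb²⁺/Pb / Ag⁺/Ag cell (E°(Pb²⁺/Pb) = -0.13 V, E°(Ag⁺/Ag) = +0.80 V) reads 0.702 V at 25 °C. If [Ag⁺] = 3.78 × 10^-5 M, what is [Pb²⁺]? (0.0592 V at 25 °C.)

0.072 M

From the Nernst equation, log Q = n(E° − E)/0.0592 = 2(0.93 − 0.702)/0.0592 = 7.703, so Q = 5.04 × 10^7.
With Q = [Pb²⁺]/[Ag⁺]^2 and the known concentrations, [Pb²⁺] in the numerator gives [Pb²⁺] = 0.072 M.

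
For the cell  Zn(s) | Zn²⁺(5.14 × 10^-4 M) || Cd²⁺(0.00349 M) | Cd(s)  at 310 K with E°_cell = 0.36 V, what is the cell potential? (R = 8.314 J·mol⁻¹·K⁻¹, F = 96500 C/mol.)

Balancing electrons gives n = 2; the reaction quotient is Q = [Zn²⁺]/[Cd²⁺] = 0.147.
E = E° − (RT/nF) ln Q = 0.36 − (8.314×310)/(2×96500) × (-1.915) = 0.360 + 0.026 = 0.386 V.

0.386 V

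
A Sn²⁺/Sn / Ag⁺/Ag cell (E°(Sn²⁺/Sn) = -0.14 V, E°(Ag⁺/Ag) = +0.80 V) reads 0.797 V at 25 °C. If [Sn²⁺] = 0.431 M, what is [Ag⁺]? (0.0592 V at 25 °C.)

From the Nernst equation, log Q = n(E° − E)/0.0592 = 2(0.94 − 0.797)/0.0592 = 4.831, so Q = 6.78 × 10^4.
With Q = [Sn²⁺]/[Ag⁺]^2 and the known concentrations, [Ag⁺]^2 in the denominator gives [Ag⁺] = 0.0025 M.

0.0025 M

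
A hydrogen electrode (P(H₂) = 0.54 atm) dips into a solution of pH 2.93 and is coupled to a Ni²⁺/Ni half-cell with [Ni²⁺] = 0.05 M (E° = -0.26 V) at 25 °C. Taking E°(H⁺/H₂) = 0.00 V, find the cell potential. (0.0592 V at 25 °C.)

0.13 V

The hydrogen couple is the cathode, so E°_cell = 0.26 V; n = 2.
[H⁺] = 10^(−2.93) = 0.0012 M, and Q = [Ni²⁺]·P(H₂) / [H⁺]^2 = 1.96 × 10^4.
E = E° − (0.0592/2) log Q = 0.26 − (0.0592/2)(4.291) = 0.133 V.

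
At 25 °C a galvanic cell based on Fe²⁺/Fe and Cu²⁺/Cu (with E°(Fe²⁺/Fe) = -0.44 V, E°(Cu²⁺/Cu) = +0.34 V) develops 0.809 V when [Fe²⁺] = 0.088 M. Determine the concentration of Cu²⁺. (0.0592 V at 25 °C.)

0.84 M

From the Nernst equation, log Q = n(E° − E)/0.0592 = 2(0.78 − 0.809)/0.0592 = -0.980, so Q = 0.105.
With Q = [Fe²⁺]/[Cu²⁺] and the known concentrations, [Cu²⁺] in the denominator gives [Cu²⁺] = 0.84 M.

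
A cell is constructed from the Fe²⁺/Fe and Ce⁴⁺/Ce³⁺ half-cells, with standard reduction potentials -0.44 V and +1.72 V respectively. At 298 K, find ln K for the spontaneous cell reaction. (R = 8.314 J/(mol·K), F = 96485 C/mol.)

E°_cell = +1.72 − (-0.44) = 2.16 V, with n = 2 electrons transferred.
At equilibrium E = 0, so the Nernst equation gives ln K = nFE°/RT = (2)(96485)(2.16)/((8.314)(298)) = 168.24.

ln K = 168.2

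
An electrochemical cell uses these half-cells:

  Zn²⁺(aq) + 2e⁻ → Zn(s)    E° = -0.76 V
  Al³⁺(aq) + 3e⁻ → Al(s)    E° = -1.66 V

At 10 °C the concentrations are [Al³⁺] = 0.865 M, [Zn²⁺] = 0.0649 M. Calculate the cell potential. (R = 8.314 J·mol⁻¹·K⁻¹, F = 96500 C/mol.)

The Zn²⁺/Zn couple has the higher reduction potential and acts as the cathode, so E°_cell = -0.76 − (-1.66) = 0.90 V.
Balancing electrons gives n = 6; the reaction quotient is Q = [Al³⁺]^2/[Zn²⁺]^3 = 2740.
E = E° − (RT/nF) ln Q = 0.90 − (8.314×283)/(6×96500) × (7.915) = 0.900 − 0.032 = 0.868 V.

0.868 V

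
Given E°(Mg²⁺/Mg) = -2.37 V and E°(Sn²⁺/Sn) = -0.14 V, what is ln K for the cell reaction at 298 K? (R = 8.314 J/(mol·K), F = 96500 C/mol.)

E°_cell = -0.14 − (-2.37) = 2.23 V, with n = 2 electrons transferred.
At equilibrium E = 0, so the Nernst equation gives ln K = nFE°/RT = (2)(96500)(2.23)/((8.314)(298)) = 173.71.

ln K = 173.7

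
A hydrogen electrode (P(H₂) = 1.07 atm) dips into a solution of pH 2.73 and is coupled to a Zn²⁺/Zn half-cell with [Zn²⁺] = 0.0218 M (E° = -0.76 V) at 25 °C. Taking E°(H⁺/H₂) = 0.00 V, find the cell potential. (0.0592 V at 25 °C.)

The hydrogen couple is the cathode, so E°_cell = 0.76 V; n = 2.
[H⁺] = 10^(−2.73) = 0.0019 M, and Q = [Zn²⁺]·P(H₂) / [H⁺]^2 = 6730.
E = E° − (0.0592/2) log Q = 0.76 − (0.0592/2)(3.828) = 0.647 V.

0.65 V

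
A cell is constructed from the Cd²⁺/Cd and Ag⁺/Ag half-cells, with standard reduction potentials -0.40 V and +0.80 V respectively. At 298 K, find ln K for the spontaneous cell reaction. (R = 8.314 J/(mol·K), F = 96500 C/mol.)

ln K = 93.5

E°_cell = +0.80 − (-0.40) = 1.20 V, with n = 2 electrons transferred.
At equilibrium E = 0, so the Nernst equation gives ln K = nFE°/RT = (2)(96500)(1.20)/((8.314)(298)) = 93.48.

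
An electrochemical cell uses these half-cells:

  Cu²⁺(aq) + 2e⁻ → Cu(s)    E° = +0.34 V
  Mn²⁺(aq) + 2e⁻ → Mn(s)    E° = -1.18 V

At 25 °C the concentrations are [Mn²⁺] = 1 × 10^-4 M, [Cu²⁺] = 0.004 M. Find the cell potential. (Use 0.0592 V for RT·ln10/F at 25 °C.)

1.57 V

The Cu²⁺/Cu couple has the higher reduction potential and acts as the cathode, so E°_cell = +0.34 − (-1.18) = 1.52 V.
Balancing electrons gives n = 2; the reaction quotient is Q = [Mn²⁺]/[Cu²⁺] = 0.0250.
At 25 °C, E = E° − (0.0592/n) log Q = 1.52 − (0.0592/2)(-1.602) = 1.520 + 0.047 = 1.567 V.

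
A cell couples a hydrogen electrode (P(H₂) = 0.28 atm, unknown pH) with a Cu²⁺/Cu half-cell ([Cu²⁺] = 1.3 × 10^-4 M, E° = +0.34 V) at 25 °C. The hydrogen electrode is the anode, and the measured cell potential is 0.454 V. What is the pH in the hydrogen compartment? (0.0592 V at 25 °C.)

E°_cell = 0.34 V and n = 2.
log Q = n(E° − E)/0.0592 = 2×(0.34 − 0.454)/0.0592 = -3.851.
With Q = [H⁺]^2 / ([Cu²⁺]·P(H₂)), solving for [H⁺] gives log[H⁺] = -4.145, so pH = 4.15.

pH = 4.15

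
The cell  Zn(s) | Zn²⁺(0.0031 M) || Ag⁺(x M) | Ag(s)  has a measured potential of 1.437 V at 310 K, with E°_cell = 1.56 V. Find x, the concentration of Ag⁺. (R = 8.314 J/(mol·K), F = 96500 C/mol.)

From the Nernst equation, ln Q = nF(E° − E)/RT = 2×96500×(1.56 − 1.437)/(8.314×310) = 9.211, so Q = 1 × 10^4.
With Q = [Zn²⁺]/[Ag⁺]^2 and the known concentrations, [Ag⁺]^2 in the denominator gives [Ag⁺] = 5.6 × 10^-4 M.

5.6 × 10^-4 M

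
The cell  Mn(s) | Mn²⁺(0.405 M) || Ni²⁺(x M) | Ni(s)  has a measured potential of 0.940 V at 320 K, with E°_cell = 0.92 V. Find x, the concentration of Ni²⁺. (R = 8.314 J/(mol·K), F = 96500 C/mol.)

1.7 M

From the Nernst equation, ln Q = nF(E° − E)/RT = 2×96500×(0.92 − 0.940)/(8.314×320) = -1.451, so Q = 0.234.
With Q = [Mn²⁺]/[Ni²⁺] and the known concentrations, [Ni²⁺] in the denominator gives [Ni²⁺] = 1.7 M.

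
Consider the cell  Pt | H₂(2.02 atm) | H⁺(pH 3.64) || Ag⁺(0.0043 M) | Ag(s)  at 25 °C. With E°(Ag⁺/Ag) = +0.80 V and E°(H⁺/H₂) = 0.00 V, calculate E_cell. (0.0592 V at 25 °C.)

0.88 V

The Ag⁺/Ag couple is the cathode, so E°_cell = 0.80 V; n = 2.
[H⁺] = 10^(−3.64) = 2.3 × 10^-4 M, and Q = [H⁺]^2 / ([Ag⁺]^2·P(H₂)) = 0.00141.
E = E° − (0.0592/2) log Q = 0.80 − (0.0592/2)(-2.852) = 0.884 V.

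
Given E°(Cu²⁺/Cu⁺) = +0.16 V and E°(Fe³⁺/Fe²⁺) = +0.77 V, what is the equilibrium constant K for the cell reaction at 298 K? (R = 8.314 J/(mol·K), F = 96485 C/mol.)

E°_cell = +0.77 − (+0.16) = 0.61 V, with n = 1 electron transferred.
At equilibrium E = 0, so the Nernst equation gives ln K = nFE°/RT = (1)(96485)(0.61)/((8.314)(298)) = 23.76.
K = e^23.76 = 2.1 × 10^10.

2.1 × 10^10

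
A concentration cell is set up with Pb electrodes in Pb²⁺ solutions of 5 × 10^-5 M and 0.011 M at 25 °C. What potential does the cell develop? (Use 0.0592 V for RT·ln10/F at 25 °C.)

0.069 V

Both half-cells are Pb²⁺/Pb, so E°_cell = 0. The concentrated side is the cathode; the cell reaction moves Pb²⁺ from high to low concentration with n = 2.
Q = [Pb²⁺]_dilute/[Pb²⁺]_conc = 5 × 10^-5/0.011 = 0.00455.
E = 0 − (0.0592/2) log Q = −(0.0592/2)(-2.342) = 0.0693 V.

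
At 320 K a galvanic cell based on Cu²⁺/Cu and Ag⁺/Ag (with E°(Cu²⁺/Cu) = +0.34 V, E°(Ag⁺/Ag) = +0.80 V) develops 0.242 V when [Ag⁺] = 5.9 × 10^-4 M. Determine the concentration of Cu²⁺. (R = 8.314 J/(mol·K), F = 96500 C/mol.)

From the Nernst equation, ln Q = nF(E° − E)/RT = 2×96500×(0.46 − 0.242)/(8.314×320) = 15.814, so Q = 7.38 × 10^6.
With Q = [Cu²⁺]/[Ag⁺]^2 and the known concentrations, [Cu²⁺] in the numerator gives [Cu²⁺] = 2.6 M.

2.6 M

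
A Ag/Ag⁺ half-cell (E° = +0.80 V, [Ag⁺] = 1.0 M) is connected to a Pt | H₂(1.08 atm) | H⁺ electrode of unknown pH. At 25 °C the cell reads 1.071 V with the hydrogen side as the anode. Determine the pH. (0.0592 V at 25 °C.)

E°_cell = 0.80 V and n = 2.
log Q = n(E° − E)/0.0592 = 2×(0.80 − 1.071)/0.0592 = -9.155.
With Q = [H⁺]^2 / ([Ag⁺]^2·P(H₂)), solving for [H⁺] gives log[H⁺] = -4.561, so pH = 4.56.

pH = 4.56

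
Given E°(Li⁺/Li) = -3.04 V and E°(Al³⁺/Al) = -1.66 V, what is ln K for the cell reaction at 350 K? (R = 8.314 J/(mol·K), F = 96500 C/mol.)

E°_cell = -1.66 − (-3.04) = 1.38 V, with n = 3 electrons transferred.
At equilibrium E = 0, so the Nernst equation gives ln K = nFE°/RT = (3)(96500)(1.38)/((8.314)(350)) = 137.29.

ln K = 137.3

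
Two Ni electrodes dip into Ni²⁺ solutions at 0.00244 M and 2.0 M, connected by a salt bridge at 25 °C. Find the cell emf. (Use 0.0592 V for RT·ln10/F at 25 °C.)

Both half-cells are Ni²⁺/Ni, so E°_cell = 0. The concentrated side is the cathode; the cell reaction moves Ni²⁺ from high to low concentration with n = 2.
Q = [Ni²⁺]_dilute/[Ni²⁺]_conc = 0.00244/2.0 = 0.00122.
E = 0 − (0.0592/2) log Q = −(0.0592/2)(-2.914) = 0.0863 V.

0.086 V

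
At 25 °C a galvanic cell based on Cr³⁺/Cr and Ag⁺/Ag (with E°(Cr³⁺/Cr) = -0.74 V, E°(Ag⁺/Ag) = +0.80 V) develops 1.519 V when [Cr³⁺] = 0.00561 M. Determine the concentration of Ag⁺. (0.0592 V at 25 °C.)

From the Nernst equation, log Q = n(E° − E)/0.0592 = 3(1.54 − 1.519)/0.0592 = 1.064, so Q = 11.6.
With Q = [Cr³⁺]/[Ag⁺]^3 and the known concentrations, [Ag⁺]^3 in the denominator gives [Ag⁺] = 0.079 M.

0.079 M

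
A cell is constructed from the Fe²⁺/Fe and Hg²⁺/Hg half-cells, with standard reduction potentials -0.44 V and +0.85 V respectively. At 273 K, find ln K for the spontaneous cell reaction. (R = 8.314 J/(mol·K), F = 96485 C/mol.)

ln K = 109.7

E°_cell = +0.85 − (-0.44) = 1.29 V, with n = 2 electrons transferred.
At equilibrium E = 0, so the Nernst equation gives ln K = nFE°/RT = (2)(96485)(1.29)/((8.314)(273)) = 109.67.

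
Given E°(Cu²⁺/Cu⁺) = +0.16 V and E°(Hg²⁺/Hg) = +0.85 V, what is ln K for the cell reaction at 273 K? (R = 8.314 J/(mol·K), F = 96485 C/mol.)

ln K = 58.7

E°_cell = +0.85 − (+0.16) = 0.69 V, with n = 2 electrons transferred.
At equilibrium E = 0, so the Nernst equation gives ln K = nFE°/RT = (2)(96485)(0.69)/((8.314)(273)) = 58.66.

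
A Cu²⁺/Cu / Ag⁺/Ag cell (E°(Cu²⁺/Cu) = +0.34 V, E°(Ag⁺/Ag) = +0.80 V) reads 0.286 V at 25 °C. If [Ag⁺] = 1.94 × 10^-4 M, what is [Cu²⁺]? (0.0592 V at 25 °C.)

From the Nernst equation, log Q = n(E° − E)/0.0592 = 2(0.46 − 0.286)/0.0592 = 5.878, so Q = 7.56 × 10^5.
With Q = [Cu²⁺]/[Ag⁺]^2 and the known concentrations, [Cu²⁺] in the numerator gives [Cu²⁺] = 0.028 M.

0.028 M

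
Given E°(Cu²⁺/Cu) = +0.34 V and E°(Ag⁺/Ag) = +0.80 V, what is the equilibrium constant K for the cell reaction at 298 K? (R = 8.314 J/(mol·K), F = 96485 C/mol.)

3.6 × 10^15

E°_cell = +0.80 − (+0.34) = 0.46 V, with n = 2 electrons transferred.
At equilibrium E = 0, so the Nernst equation gives ln K = nFE°/RT = (2)(96485)(0.46)/((8.314)(298)) = 35.83.
K = e^35.83 = 3.6 × 10^15.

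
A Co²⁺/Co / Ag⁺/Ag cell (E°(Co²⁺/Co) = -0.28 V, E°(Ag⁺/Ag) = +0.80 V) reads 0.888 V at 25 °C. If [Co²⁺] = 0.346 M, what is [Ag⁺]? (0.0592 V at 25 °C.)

3.4 × 10^-4 M

From the Nernst equation, log Q = n(E° − E)/0.0592 = 2(1.08 − 0.888)/0.0592 = 6.486, so Q = 3.07 × 10^6.
With Q = [Co²⁺]/[Ag⁺]^2 and the known concentrations, [Ag⁺]^2 in the denominator gives [Ag⁺] = 3.4 × 10^-4 M.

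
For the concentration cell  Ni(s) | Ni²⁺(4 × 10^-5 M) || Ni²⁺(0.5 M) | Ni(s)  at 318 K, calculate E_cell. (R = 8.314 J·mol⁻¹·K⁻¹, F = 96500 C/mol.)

Both half-cells are Ni²⁺/Ni, so E°_cell = 0. The concentrated side is the cathode; the cell reaction moves Ni²⁺ from high to low concentration with n = 2.
Q = [Ni²⁺]_dilute/[Ni²⁺]_conc = 4 × 10^-5/0.5 = 8 × 10^-5.
E = 0 − (RT/nF) ln Q = −((8.314×318)/(2×96500))(-9.433) = 0.1292 V.

0.13 V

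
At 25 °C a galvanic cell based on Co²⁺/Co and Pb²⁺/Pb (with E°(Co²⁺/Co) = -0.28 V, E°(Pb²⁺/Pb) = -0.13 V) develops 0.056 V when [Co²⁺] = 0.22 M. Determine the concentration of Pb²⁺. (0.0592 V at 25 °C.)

1.5 × 10^-4 M

From the Nernst equation, log Q = n(E° − E)/0.0592 = 2(0.15 − 0.056)/0.0592 = 3.176, so Q = 1500.
With Q = [Co²⁺]/[Pb²⁺] and the known concentrations, [Pb²⁺] in the denominator gives [Pb²⁺] = 1.5 × 10^-4 M.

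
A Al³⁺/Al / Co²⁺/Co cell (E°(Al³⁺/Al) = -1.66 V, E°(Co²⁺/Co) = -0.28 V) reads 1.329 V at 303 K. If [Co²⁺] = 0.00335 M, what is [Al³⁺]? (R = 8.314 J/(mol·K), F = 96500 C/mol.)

0.068 M

From the Nernst equation, ln Q = nF(E° − E)/RT = 6×96500×(1.38 − 1.329)/(8.314×303) = 11.722, so Q = 1.23 × 10^5.
With Q = [Al³⁺]^2/[Co²⁺]^3 and the known concentrations, [Al³⁺]^2 in the numerator gives [Al³⁺] = 0.068 M.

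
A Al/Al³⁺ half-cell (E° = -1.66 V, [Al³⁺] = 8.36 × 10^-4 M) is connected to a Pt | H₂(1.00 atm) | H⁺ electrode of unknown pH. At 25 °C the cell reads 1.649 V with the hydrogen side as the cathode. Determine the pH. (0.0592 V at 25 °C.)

E°_cell = 1.66 V and n = 6.
log Q = n(E° − E)/0.0592 = 6×(1.66 − 1.649)/0.0592 = 1.115.
With Q = [Al³⁺]^2·P(H₂)^3 / [H⁺]^6, solving for [H⁺] gives log[H⁺] = -1.212, so pH = 1.21.

pH = 1.21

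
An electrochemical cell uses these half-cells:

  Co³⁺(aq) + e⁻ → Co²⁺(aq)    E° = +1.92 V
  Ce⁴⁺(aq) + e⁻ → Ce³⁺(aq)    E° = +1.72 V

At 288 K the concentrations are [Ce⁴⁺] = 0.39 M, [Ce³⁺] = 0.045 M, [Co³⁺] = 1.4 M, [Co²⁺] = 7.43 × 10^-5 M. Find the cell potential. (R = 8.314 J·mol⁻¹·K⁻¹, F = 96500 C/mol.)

0.391 V

The Co³⁺/Co²⁺ couple has the higher reduction potential and acts as the cathode, so E°_cell = +1.92 − (+1.72) = 0.20 V.
Balancing electrons gives n = 1; the reaction quotient is Q = [Ce⁴⁺]·[Co²⁺]/([Ce³⁺]·[Co³⁺]) = 4.6 × 10^-4.
E = E° − (RT/nF) ln Q = 0.20 − (8.314×288)/(1×96500) × (-7.684) = 0.200 + 0.191 = 0.391 V.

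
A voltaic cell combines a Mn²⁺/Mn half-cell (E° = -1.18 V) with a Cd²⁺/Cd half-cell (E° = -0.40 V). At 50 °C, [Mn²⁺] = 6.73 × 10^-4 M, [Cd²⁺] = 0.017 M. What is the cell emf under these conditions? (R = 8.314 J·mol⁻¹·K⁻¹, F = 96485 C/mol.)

The Cd²⁺/Cd couple has the higher reduction potential and acts as the cathode, so E°_cell = -0.40 − (-1.18) = 0.78 V.
Balancing electrons gives n = 2; the reaction quotient is Q = [Mn²⁺]/[Cd²⁺] = 0.0396.
E = E° − (RT/nF) ln Q = 0.78 − (8.314×323)/(2×96485) × (-3.229) = 0.780 + 0.045 = 0.825 V.

0.825 V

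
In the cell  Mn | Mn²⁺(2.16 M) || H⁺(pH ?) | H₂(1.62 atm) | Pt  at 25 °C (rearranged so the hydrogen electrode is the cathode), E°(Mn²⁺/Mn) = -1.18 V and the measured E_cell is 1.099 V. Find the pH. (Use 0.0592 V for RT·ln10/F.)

pH = 1.10

E°_cell = 1.18 V and n = 2.
log Q = n(E° − E)/0.0592 = 2×(1.18 − 1.099)/0.0592 = 2.736.
With Q = [Mn²⁺]·P(H₂) / [H⁺]^2, solving for [H⁺] gives log[H⁺] = -1.096, so pH = 1.10.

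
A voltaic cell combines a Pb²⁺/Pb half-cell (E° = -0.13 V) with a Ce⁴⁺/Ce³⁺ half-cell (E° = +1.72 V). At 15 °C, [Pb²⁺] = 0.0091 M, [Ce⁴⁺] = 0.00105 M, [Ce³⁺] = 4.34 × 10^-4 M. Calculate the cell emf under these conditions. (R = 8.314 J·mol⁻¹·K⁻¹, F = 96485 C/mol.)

1.93 V

The Ce⁴⁺/Ce³⁺ couple has the higher reduction potential and acts as the cathode, so E°_cell = +1.72 − (-0.13) = 1.85 V.
Balancing electrons gives n = 2; the reaction quotient is Q = [Pb²⁺]·[Ce³⁺]^2/[Ce⁴⁺]^2 = 0.00155.
E = E° − (RT/nF) ln Q = 1.85 − (8.314×288)/(2×96485) × (-6.466) = 1.850 + 0.080 = 1.930 V.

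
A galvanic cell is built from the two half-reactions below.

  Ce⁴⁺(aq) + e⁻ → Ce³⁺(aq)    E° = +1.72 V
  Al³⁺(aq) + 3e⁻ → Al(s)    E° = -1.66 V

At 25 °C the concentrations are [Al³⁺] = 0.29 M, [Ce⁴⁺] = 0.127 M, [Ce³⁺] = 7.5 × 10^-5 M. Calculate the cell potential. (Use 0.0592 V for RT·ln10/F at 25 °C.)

The Ce⁴⁺/Ce³⁺ couple has the higher reduction potential and acts as the cathode, so E°_cell = +1.72 − (-1.66) = 3.38 V.
Balancing electrons gives n = 3; the reaction quotient is Q = [Al³⁺]·[Ce³⁺]^3/[Ce⁴⁺]^3 = 5.97 × 10^-11.
At 25 °C, E = E° − (0.0592/n) log Q = 3.38 − (0.0592/3)(-10.224) = 3.380 + 0.202 = 3.582 V.

3.58 V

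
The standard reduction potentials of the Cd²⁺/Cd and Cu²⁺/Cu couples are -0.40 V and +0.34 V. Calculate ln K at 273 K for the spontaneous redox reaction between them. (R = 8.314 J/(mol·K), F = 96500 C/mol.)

E°_cell = +0.34 − (-0.40) = 0.74 V, with n = 2 electrons transferred.
At equilibrium E = 0, so the Nernst equation gives ln K = nFE°/RT = (2)(96500)(0.74)/((8.314)(273)) = 62.92.

ln K = 62.9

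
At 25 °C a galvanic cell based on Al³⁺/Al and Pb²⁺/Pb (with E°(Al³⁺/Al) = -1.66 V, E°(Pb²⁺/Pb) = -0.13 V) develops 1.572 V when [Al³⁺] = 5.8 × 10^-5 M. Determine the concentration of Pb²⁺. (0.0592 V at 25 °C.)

0.039 M

From the Nernst equation, log Q = n(E° − E)/0.0592 = 6(1.53 − 1.572)/0.0592 = -4.257, so Q = 5.54 × 10^-5.
With Q = [Al³⁺]^2/[Pb²⁺]^3 and the known concentrations, [Pb²⁺]^3 in the denominator gives [Pb²⁺] = 0.039 M.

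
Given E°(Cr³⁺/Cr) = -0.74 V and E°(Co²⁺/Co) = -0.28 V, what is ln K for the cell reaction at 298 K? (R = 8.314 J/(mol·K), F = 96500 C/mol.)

E°_cell = -0.28 − (-0.74) = 0.46 V, with n = 6 electrons transferred.
At equilibrium E = 0, so the Nernst equation gives ln K = nFE°/RT = (6)(96500)(0.46)/((8.314)(298)) = 107.50.

ln K = 107.5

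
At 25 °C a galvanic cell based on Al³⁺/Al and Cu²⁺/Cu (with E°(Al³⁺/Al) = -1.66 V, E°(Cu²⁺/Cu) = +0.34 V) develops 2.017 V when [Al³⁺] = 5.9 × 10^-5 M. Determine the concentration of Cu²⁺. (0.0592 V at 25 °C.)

0.0057 M

From the Nernst equation, log Q = n(E° − E)/0.0592 = 6(2.00 − 2.017)/0.0592 = -1.723, so Q = 0.0189.
With Q = [Al³⁺]^2/[Cu²⁺]^3 and the known concentrations, [Cu²⁺]^3 in the denominator gives [Cu²⁺] = 0.0057 M.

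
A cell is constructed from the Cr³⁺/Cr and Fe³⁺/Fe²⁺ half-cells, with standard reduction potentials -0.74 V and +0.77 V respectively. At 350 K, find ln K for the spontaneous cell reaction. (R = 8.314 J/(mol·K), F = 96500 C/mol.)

E°_cell = +0.77 − (-0.74) = 1.51 V, with n = 3 electrons transferred.
At equilibrium E = 0, so the Nernst equation gives ln K = nFE°/RT = (3)(96500)(1.51)/((8.314)(350)) = 150.23.

ln K = 150.2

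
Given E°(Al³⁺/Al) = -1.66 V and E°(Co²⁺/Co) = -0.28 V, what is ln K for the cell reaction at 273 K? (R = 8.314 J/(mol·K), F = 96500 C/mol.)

ln K = 352.0

E°_cell = -0.28 − (-1.66) = 1.38 V, with n = 6 electrons transferred.
At equilibrium E = 0, so the Nernst equation gives ln K = nFE°/RT = (6)(96500)(1.38)/((8.314)(273)) = 352.03.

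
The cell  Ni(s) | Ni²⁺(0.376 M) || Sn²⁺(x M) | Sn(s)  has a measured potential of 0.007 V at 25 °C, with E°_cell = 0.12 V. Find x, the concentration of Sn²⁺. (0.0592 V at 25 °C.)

5.7 × 10^-5 M

From the Nernst equation, log Q = n(E° − E)/0.0592 = 2(0.12 − 0.007)/0.0592 = 3.818, so Q = 6570.
With Q = [Ni²⁺]/[Sn²⁺] and the known concentrations, [Sn²⁺] in the denominator gives [Sn²⁺] = 5.7 × 10^-5 M.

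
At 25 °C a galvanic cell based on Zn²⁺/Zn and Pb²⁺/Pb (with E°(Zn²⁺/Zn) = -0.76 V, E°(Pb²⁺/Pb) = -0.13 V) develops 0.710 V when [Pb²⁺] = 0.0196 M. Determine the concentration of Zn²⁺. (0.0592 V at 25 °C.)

3.9 × 10^-5 M

From the Nernst equation, log Q = n(E° − E)/0.0592 = 2(0.63 − 0.710)/0.0592 = -2.703, so Q = 0.00198.
With Q = [Zn²⁺]/[Pb²⁺] and the known concentrations, [Zn²⁺] in the numerator gives [Zn²⁺] = 3.9 × 10^-5 M.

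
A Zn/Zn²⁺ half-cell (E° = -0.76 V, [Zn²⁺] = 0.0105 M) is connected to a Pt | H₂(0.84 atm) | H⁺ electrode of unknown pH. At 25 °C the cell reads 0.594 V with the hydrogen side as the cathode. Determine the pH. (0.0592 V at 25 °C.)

pH = 3.83

E°_cell = 0.76 V and n = 2.
log Q = n(E° − E)/0.0592 = 2×(0.76 − 0.594)/0.0592 = 5.608.
With Q = [Zn²⁺]·P(H₂) / [H⁺]^2, solving for [H⁺] gives log[H⁺] = -3.831, so pH = 3.83.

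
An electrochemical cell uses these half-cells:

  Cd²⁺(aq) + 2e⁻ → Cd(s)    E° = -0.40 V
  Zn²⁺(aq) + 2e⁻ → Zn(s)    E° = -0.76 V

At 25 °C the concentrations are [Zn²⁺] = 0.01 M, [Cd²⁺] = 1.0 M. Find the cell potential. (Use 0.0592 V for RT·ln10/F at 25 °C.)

0.419 V

The Cd²⁺/Cd couple has the higher reduction potential and acts as the cathode, so E°_cell = -0.40 − (-0.76) = 0.36 V.
Balancing electrons gives n = 2; the reaction quotient is Q = [Zn²⁺]/[Cd²⁺] = 0.0100.
At 25 °C, E = E° − (0.0592/n) log Q = 0.36 − (0.0592/2)(-2.000) = 0.360 + 0.059 = 0.419 V.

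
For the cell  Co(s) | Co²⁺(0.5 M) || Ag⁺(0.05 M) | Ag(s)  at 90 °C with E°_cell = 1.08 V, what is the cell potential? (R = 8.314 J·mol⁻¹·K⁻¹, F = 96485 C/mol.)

0.997 V

Balancing electrons gives n = 2; the reaction quotient is Q = [Co²⁺]/[Ag⁺]^2 = 200.
E = E° − (RT/nF) ln Q = 1.08 − (8.314×363)/(2×96485) × (5.298) = 1.080 − 0.083 = 0.997 V.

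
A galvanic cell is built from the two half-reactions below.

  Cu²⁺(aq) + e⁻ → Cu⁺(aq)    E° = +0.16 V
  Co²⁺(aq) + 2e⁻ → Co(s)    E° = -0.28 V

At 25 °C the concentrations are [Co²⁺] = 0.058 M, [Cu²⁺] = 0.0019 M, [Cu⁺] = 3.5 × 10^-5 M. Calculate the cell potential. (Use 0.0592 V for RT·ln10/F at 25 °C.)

The Cu²⁺/Cu⁺ couple has the higher reduction potential and acts as the cathode, so E°_cell = +0.16 − (-0.28) = 0.44 V.
Balancing electrons gives n = 2; the reaction quotient is Q = [Co²⁺]·[Cu⁺]^2/[Cu²⁺]^2 = 1.97 × 10^-5.
At 25 °C, E = E° − (0.0592/n) log Q = 0.44 − (0.0592/2)(-4.706) = 0.440 + 0.139 = 0.579 V.

0.579 V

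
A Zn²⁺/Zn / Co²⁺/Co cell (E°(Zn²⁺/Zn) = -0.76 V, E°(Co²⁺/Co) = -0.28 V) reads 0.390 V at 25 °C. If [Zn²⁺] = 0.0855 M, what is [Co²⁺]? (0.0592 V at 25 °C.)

From the Nernst equation, log Q = n(E° − E)/0.0592 = 2(0.48 − 0.390)/0.0592 = 3.041, so Q = 1100.
With Q = [Zn²⁺]/[Co²⁺] and the known concentrations, [Co²⁺] in the denominator gives [Co²⁺] = 7.8 × 10^-5 M.

7.8 × 10^-5 M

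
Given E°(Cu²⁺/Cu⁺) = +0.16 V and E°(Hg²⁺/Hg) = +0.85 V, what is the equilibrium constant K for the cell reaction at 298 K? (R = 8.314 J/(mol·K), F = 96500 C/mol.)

2.2 × 10^23

E°_cell = +0.85 − (+0.16) = 0.69 V, with n = 2 electrons transferred.
At equilibrium E = 0, so the Nernst equation gives ln K = nFE°/RT = (2)(96500)(0.69)/((8.314)(298)) = 53.75.
K = e^53.75 = 2.2 × 10^23.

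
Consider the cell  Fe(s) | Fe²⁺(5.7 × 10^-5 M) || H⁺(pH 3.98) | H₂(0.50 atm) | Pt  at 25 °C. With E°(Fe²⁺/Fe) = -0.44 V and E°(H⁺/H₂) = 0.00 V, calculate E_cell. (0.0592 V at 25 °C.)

0.34 V

The hydrogen couple is the cathode, so E°_cell = 0.44 V; n = 2.
[H⁺] = 10^(−3.98) = 1 × 10^-4 M, and Q = [Fe²⁺]·P(H₂) / [H⁺]^2 = 2600.
E = E° − (0.0592/2) log Q = 0.44 − (0.0592/2)(3.415) = 0.339 V.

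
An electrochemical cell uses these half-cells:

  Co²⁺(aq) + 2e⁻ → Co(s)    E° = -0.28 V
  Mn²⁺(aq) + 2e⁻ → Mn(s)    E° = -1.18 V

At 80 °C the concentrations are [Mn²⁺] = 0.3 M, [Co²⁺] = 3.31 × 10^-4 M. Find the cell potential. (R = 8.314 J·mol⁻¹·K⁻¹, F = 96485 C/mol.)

0.796 V

The Co²⁺/Co couple has the higher reduction potential and acts as the cathode, so E°_cell = -0.28 − (-1.18) = 0.90 V.
Balancing electrons gives n = 2; the reaction quotient is Q = [Mn²⁺]/[Co²⁺] = 906.
E = E° − (RT/nF) ln Q = 0.90 − (8.314×353)/(2×96485) × (6.809) = 0.900 − 0.104 = 0.796 V.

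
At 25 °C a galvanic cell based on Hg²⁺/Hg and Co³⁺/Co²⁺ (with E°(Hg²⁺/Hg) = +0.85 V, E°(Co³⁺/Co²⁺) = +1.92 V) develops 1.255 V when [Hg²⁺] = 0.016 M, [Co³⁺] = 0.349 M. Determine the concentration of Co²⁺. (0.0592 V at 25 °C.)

0.0021 M

From the Nernst equation, log Q = n(E° − E)/0.0592 = 2(1.07 − 1.255)/0.0592 = -6.250, so Q = 5.62 × 10^-7.
With Q = [Hg²⁺]·[Co²⁺]^2/[Co³⁺]^2 and the known concentrations, [Co²⁺]^2 in the numerator gives [Co²⁺] = 0.0021 M.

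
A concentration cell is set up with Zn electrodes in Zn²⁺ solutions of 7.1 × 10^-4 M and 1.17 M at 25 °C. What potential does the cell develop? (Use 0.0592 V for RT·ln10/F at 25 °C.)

Both half-cells are Zn²⁺/Zn, so E°_cell = 0. The concentrated side is the cathode; the cell reaction moves Zn²⁺ from high to low concentration with n = 2.
Q = [Zn²⁺]_dilute/[Zn²⁺]_conc = 7.1 × 10^-4/1.17 = 6.07 × 10^-4.
E = 0 − (0.0592/2) log Q = −(0.0592/2)(-3.217) = 0.0952 V.

0.095 V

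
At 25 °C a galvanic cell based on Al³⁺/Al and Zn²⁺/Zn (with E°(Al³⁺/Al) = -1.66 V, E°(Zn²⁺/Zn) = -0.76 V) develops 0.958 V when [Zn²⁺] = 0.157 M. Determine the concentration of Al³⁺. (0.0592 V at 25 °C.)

7.2 × 10^-5 M

From the Nernst equation, log Q = n(E° − E)/0.0592 = 6(0.90 − 0.958)/0.0592 = -5.878, so Q = 1.32 × 10^-6.
With Q = [Al³⁺]^2/[Zn²⁺]^3 and the known concentrations, [Al³⁺]^2 in the numerator gives [Al³⁺] = 7.2 × 10^-5 M.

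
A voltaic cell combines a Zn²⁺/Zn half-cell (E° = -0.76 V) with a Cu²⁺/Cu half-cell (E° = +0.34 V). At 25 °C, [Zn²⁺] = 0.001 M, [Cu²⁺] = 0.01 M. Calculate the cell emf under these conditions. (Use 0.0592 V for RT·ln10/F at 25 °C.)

1.13 V

The Cu²⁺/Cu couple has the higher reduction potential and acts as the cathode, so E°_cell = +0.34 − (-0.76) = 1.10 V.
Balancing electrons gives n = 2; the reaction quotient is Q = [Zn²⁺]/[Cu²⁺] = 0.100.
At 25 °C, E = E° − (0.0592/n) log Q = 1.10 − (0.0592/2)(-1.000) = 1.100 + 0.030 = 1.130 V.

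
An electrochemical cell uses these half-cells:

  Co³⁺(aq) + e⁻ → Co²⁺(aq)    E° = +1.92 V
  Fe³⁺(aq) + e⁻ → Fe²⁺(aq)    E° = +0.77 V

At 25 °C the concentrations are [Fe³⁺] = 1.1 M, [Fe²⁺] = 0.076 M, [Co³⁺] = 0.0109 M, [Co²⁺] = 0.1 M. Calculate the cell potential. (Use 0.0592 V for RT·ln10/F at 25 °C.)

1.02 V

The Co³⁺/Co²⁺ couple has the higher reduction potential and acts as the cathode, so E°_cell = +1.92 − (+0.77) = 1.15 V.
Balancing electrons gives n = 1; the reaction quotient is Q = [Fe³⁺]·[Co²⁺]/([Fe²⁺]·[Co³⁺]) = 133.
At 25 °C, E = E° − (0.0592/n) log Q = 1.15 − (0.0592/1)(2.123) = 1.150 − 0.126 = 1.024 V.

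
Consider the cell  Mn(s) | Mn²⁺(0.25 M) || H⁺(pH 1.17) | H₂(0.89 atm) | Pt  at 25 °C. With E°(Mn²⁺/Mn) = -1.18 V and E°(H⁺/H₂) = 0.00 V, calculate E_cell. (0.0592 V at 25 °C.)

The hydrogen couple is the cathode, so E°_cell = 1.18 V; n = 2.
[H⁺] = 10^(−1.17) = 0.068 M, and Q = [Mn²⁺]·P(H₂) / [H⁺]^2 = 48.7.
E = E° − (0.0592/2) log Q = 1.18 − (0.0592/2)(1.687) = 1.130 V.

1.13 V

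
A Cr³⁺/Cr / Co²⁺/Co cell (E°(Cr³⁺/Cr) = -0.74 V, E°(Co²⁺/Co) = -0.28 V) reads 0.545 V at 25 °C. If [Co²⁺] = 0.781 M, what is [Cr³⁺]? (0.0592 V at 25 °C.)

From the Nernst equation, log Q = n(E° − E)/0.0592 = 6(0.46 − 0.545)/0.0592 = -8.615, so Q = 2.43 × 10^-9.
With Q = [Cr³⁺]^2/[Co²⁺]^3 and the known concentrations, [Cr³⁺]^2 in the numerator gives [Cr³⁺] = 3.4 × 10^-5 M.

3.4 × 10^-5 M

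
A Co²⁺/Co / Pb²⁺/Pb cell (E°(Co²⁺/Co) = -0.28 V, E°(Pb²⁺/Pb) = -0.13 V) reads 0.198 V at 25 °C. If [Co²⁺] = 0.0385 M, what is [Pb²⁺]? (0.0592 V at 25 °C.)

From the Nernst equation, log Q = n(E° − E)/0.0592 = 2(0.15 − 0.198)/0.0592 = -1.622, so Q = 0.0239.
With Q = [Co²⁺]/[Pb²⁺] and the known concentrations, [Pb²⁺] in the denominator gives [Pb²⁺] = 1.6 M.

1.6 M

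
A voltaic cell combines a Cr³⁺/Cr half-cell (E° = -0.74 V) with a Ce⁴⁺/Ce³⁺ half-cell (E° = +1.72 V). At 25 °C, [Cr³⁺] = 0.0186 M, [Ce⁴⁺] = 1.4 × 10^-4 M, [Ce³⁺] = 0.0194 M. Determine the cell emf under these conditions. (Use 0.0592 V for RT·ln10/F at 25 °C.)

2.37 V

The Ce⁴⁺/Ce³⁺ couple has the higher reduction potential and acts as the cathode, so E°_cell = +1.72 − (-0.74) = 2.46 V.
Balancing electrons gives n = 3; the reaction quotient is Q = [Cr³⁺]·[Ce³⁺]^3/[Ce⁴⁺]^3 = 4.95 × 10^4.
At 25 °C, E = E° − (0.0592/n) log Q = 2.46 − (0.0592/3)(4.695) = 2.460 − 0.093 = 2.367 V.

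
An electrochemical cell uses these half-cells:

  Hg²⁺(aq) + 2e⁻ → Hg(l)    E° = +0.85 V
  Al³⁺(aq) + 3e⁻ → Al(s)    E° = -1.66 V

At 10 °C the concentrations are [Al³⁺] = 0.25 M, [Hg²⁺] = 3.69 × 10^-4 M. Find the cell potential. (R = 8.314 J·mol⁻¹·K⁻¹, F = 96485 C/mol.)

The Hg²⁺/Hg couple has the higher reduction potential and acts as the cathode, so E°_cell = +0.85 − (-1.66) = 2.51 V.
Balancing electrons gives n = 6; the reaction quotient is Q = [Al³⁺]^2/[Hg²⁺]^3 = 1.24 × 10^9.
E = E° − (RT/nF) ln Q = 2.51 − (8.314×283)/(6×96485) × (20.942) = 2.510 − 0.085 = 2.425 V.

2.42 V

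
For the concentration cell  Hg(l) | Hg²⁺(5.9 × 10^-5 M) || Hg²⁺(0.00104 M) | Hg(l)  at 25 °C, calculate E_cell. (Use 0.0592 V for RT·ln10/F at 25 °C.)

Both half-cells are Hg²⁺/Hg, so E°_cell = 0. The concentrated side is the cathode; the cell reaction moves Hg²⁺ from high to low concentration with n = 2.
Q = [Hg²⁺]_dilute/[Hg²⁺]_conc = 5.9 × 10^-5/0.00104 = 0.0567.
E = 0 − (0.0592/2) log Q = −(0.0592/2)(-1.246) = 0.0369 V.

0.037 V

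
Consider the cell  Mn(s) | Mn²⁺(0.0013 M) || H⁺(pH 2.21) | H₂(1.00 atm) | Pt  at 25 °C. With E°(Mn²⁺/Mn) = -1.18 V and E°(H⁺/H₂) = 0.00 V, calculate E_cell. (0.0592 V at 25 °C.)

The hydrogen couple is the cathode, so E°_cell = 1.18 V; n = 2.
[H⁺] = 10^(−2.21) = 0.0062 M, and Q = [Mn²⁺]·P(H₂) / [H⁺]^2 = 34.2.
E = E° − (0.0592/2) log Q = 1.18 − (0.0592/2)(1.534) = 1.135 V.

1.13 V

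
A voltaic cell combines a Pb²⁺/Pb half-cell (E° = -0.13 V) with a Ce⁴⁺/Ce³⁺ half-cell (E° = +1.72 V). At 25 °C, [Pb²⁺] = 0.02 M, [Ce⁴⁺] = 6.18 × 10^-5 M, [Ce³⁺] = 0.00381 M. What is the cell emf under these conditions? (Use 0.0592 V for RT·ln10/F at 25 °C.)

1.79 V

The Ce⁴⁺/Ce³⁺ couple has the higher reduction potential and acts as the cathode, so E°_cell = +1.72 − (-0.13) = 1.85 V.
Balancing electrons gives n = 2; the reaction quotient is Q = [Pb²⁺]·[Ce³⁺]^2/[Ce⁴⁺]^2 = 76.0.
At 25 °C, E = E° − (0.0592/n) log Q = 1.85 − (0.0592/2)(1.881) = 1.850 − 0.056 = 1.794 V.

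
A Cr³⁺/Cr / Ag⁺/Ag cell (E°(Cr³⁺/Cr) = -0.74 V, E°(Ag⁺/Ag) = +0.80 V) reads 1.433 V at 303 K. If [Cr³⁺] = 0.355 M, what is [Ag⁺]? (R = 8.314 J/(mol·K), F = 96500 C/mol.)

From the Nernst equation, ln Q = nF(E° − E)/RT = 3×96500×(1.54 − 1.433)/(8.314×303) = 12.296, so Q = 2.19 × 10^5.
With Q = [Cr³⁺]/[Ag⁺]^3 and the known concentrations, [Ag⁺]^3 in the denominator gives [Ag⁺] = 0.012 M.

0.012 M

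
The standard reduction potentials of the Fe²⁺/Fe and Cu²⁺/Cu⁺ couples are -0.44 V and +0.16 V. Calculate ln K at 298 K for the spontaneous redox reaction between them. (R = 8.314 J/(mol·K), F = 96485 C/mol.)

ln K = 46.7

E°_cell = +0.16 − (-0.44) = 0.60 V, with n = 2 electrons transferred.
At equilibrium E = 0, so the Nernst equation gives ln K = nFE°/RT = (2)(96485)(0.60)/((8.314)(298)) = 46.73.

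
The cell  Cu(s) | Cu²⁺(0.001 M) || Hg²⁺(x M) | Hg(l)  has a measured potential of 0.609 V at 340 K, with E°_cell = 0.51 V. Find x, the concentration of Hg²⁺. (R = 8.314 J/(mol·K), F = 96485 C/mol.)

0.86 M

From the Nernst equation, ln Q = nF(E° − E)/RT = 2×96485×(0.51 − 0.609)/(8.314×340) = -6.758, so Q = 0.00116.
With Q = [Cu²⁺]/[Hg²⁺] and the known concentrations, [Hg²⁺] in the denominator gives [Hg²⁺] = 0.86 M.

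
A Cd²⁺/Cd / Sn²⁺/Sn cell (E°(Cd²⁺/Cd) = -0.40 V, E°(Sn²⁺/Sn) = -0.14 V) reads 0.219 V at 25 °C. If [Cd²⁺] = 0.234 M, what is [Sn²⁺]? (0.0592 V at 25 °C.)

From the Nernst equation, log Q = n(E° − E)/0.0592 = 2(0.26 − 0.219)/0.0592 = 1.385, so Q = 24.3.
With Q = [Cd²⁺]/[Sn²⁺] and the known concentrations, [Sn²⁺] in the denominator gives [Sn²⁺] = 0.0096 M.

0.0096 M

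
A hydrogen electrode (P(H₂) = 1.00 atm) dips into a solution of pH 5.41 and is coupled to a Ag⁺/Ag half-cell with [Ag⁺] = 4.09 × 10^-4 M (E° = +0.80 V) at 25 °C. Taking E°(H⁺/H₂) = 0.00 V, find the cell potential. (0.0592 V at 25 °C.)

0.92 V

The Ag⁺/Ag couple is the cathode, so E°_cell = 0.80 V; n = 2.
[H⁺] = 10^(−5.41) = 3.9 × 10^-6 M, and Q = [H⁺]^2 / ([Ag⁺]^2·P(H₂)) = 9.05 × 10^-5.
E = E° − (0.0592/2) log Q = 0.80 − (0.0592/2)(-4.043) = 0.920 V.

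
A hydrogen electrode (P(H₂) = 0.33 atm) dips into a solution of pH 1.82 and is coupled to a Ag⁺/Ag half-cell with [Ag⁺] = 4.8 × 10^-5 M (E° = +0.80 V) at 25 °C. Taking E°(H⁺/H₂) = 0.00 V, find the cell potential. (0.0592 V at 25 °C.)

0.64 V

The Ag⁺/Ag couple is the cathode, so E°_cell = 0.80 V; n = 2.
[H⁺] = 10^(−1.82) = 0.015 M, and Q = [H⁺]^2 / ([Ag⁺]^2·P(H₂)) = 3.01 × 10^5.
E = E° − (0.0592/2) log Q = 0.80 − (0.0592/2)(5.479) = 0.638 V.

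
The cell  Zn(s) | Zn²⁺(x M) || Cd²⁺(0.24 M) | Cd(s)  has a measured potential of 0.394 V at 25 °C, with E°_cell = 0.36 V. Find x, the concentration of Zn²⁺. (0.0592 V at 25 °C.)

0.017 M

From the Nernst equation, log Q = n(E° − E)/0.0592 = 2(0.36 − 0.394)/0.0592 = -1.149, so Q = 0.0710.
With Q = [Zn²⁺]/[Cd²⁺] and the known concentrations, [Zn²⁺] in the numerator gives [Zn²⁺] = 0.017 M.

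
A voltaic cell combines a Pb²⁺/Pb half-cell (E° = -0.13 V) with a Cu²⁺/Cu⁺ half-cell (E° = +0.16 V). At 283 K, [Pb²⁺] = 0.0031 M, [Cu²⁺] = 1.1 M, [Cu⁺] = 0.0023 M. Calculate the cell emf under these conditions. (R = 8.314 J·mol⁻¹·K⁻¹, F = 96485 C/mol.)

The Cu²⁺/Cu⁺ couple has the higher reduction potential and acts as the cathode, so E°_cell = +0.16 − (-0.13) = 0.29 V.
Balancing electrons gives n = 2; the reaction quotient is Q = [Pb²⁺]·[Cu⁺]^2/[Cu²⁺]^2 = 1.36 × 10^-8.
E = E° − (RT/nF) ln Q = 0.29 − (8.314×283)/(2×96485) × (-18.117) = 0.290 + 0.221 = 0.511 V.

0.511 V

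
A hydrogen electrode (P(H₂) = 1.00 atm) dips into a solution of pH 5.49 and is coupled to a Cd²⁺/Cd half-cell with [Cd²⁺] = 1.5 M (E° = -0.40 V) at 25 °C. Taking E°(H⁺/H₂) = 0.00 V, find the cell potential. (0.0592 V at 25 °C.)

The hydrogen couple is the cathode, so E°_cell = 0.40 V; n = 2.
[H⁺] = 10^(−5.49) = 3.2 × 10^-6 M, and Q = [Cd²⁺]·P(H₂) / [H⁺]^2 = 1.43 × 10^11.
E = E° − (0.0592/2) log Q = 0.40 − (0.0592/2)(11.156) = 0.070 V.

0.070 V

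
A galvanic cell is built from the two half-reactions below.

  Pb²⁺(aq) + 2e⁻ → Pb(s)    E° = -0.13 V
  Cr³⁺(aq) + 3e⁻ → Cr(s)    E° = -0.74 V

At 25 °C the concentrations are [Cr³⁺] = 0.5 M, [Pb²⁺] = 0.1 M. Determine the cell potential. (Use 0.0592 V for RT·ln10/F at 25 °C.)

0.586 V

The Pb²⁺/Pb couple has the higher reduction potential and acts as the cathode, so E°_cell = -0.13 − (-0.74) = 0.61 V.
Balancing electrons gives n = 6; the reaction quotient is Q = [Cr³⁺]^2/[Pb²⁺]^3 = 250.
At 25 °C, E = E° − (0.0592/n) log Q = 0.61 − (0.0592/6)(2.398) = 0.610 − 0.024 = 0.586 V.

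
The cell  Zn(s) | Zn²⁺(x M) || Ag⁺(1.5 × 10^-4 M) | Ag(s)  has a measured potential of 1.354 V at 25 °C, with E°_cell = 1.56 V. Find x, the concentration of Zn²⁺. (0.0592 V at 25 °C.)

From the Nernst equation, log Q = n(E° − E)/0.0592 = 2(1.56 − 1.354)/0.0592 = 6.959, so Q = 9.11 × 10^6.
With Q = [Zn²⁺]/[Ag⁺]^2 and the known concentrations, [Zn²⁺] in the numerator gives [Zn²⁺] = 0.2 M.

0.2 M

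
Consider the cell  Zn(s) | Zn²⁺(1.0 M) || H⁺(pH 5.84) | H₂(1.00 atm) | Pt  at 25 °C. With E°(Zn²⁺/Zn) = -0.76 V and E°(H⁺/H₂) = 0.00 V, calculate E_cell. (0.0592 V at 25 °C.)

0.41 V

The hydrogen couple is the cathode, so E°_cell = 0.76 V; n = 2.
[H⁺] = 10^(−5.84) = 1.4 × 10^-6 M, and Q = [Zn²⁺]·P(H₂) / [H⁺]^2 = 4.79 × 10^11.
E = E° − (0.0592/2) log Q = 0.76 − (0.0592/2)(11.680) = 0.414 V.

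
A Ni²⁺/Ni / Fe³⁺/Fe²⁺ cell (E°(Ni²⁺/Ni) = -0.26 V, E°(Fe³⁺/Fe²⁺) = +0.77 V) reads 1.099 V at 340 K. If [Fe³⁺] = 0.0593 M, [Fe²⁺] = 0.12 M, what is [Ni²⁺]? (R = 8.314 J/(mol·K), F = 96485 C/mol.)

From the Nernst equation, ln Q = nF(E° − E)/RT = 2×96485×(1.03 − 1.099)/(8.314×340) = -4.710, so Q = 0.00900.
With Q = [Ni²⁺]·[Fe²⁺]^2/[Fe³⁺]^2 and the known concentrations, [Ni²⁺] in the numerator gives [Ni²⁺] = 0.0022 M.

0.0022 M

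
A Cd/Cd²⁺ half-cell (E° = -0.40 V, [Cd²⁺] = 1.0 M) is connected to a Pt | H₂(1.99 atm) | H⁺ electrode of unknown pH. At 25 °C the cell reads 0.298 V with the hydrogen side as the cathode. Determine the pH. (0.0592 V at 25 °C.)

pH = 1.57

E°_cell = 0.40 V and n = 2.
log Q = n(E° − E)/0.0592 = 2×(0.40 − 0.298)/0.0592 = 3.446.
With Q = [Cd²⁺]·P(H₂) / [H⁺]^2, solving for [H⁺] gives log[H⁺] = -1.574, so pH = 1.57.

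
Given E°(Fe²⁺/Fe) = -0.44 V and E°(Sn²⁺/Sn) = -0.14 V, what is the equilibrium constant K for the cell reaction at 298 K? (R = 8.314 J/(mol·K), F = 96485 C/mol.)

E°_cell = -0.14 − (-0.44) = 0.30 V, with n = 2 electrons transferred.
At equilibrium E = 0, so the Nernst equation gives ln K = nFE°/RT = (2)(96485)(0.30)/((8.314)(298)) = 23.37.
K = e^23.37 = 1.4 × 10^10.

1.4 × 10^10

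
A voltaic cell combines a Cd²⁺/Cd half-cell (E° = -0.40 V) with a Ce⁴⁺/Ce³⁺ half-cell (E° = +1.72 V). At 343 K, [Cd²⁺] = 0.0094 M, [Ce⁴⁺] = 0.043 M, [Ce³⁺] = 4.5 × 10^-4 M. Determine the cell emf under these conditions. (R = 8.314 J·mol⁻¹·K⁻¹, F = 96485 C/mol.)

The Ce⁴⁺/Ce³⁺ couple has the higher reduction potential and acts as the cathode, so E°_cell = +1.72 − (-0.40) = 2.12 V.
Balancing electrons gives n = 2; the reaction quotient is Q = [Cd²⁺]·[Ce³⁺]^2/[Ce⁴⁺]^2 = 1.03 × 10^-6.
E = E° − (RT/nF) ln Q = 2.12 − (8.314×343)/(2×96485) × (-13.786) = 2.120 + 0.204 = 2.324 V.

2.32 V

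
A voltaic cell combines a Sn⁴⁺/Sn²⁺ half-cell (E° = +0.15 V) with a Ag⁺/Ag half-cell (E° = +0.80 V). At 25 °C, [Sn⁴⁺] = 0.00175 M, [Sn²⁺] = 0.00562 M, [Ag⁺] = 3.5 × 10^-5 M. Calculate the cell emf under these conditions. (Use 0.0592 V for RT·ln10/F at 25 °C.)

0.401 V

The Ag⁺/Ag couple has the higher reduction potential and acts as the cathode, so E°_cell = +0.80 − (+0.15) = 0.65 V.
Balancing electrons gives n = 2; the reaction quotient is Q = [Sn⁴⁺]/([Sn²⁺]·[Ag⁺]^2) = 2.54 × 10^8.
At 25 °C, E = E° − (0.0592/n) log Q = 0.65 − (0.0592/2)(8.405) = 0.650 − 0.249 = 0.401 V.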